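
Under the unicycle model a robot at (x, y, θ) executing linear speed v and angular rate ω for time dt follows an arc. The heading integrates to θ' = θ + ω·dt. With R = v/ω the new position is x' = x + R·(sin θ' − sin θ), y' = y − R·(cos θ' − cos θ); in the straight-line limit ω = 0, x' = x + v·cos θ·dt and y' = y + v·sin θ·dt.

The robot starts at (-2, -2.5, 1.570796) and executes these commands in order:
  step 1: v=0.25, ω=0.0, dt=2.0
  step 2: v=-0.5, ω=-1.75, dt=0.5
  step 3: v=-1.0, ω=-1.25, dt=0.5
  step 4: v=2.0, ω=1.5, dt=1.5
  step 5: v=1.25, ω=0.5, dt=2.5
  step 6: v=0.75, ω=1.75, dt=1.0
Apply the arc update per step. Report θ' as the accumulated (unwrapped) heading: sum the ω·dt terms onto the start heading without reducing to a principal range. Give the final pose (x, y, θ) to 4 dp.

(-4.7204, -0.2299, 5.3208)

step 1: θ'=1.5708 (straight) → pose (-2.0000, -2.0000, 1.5708)
step 2: θ'=0.6958 (R=0.2857) → pose (-2.1026, -2.2193, 0.6958)
step 3: θ'=0.0708 (R=0.8000) → pose (-2.5588, -2.4033, 0.0708)
step 4: θ'=2.3208 (R=1.3333) → pose (-1.6775, -0.1644, 2.3208)
step 5: θ'=3.5708 (R=2.5000) → pose (-4.5471, 0.4047, 3.5708)
step 6: θ'=5.3208 (R=0.4286) → pose (-4.7204, -0.2299, 5.3208)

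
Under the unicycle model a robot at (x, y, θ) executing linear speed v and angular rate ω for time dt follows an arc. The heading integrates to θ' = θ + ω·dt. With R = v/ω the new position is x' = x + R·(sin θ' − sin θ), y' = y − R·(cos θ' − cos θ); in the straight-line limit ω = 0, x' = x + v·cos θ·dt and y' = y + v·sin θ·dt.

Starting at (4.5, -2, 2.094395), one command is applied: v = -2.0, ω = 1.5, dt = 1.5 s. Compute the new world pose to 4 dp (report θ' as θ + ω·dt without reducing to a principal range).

(6.8988, -1.8130, 4.3444)

θ' = 2.0944 + 1.5·1.5 = 4.3444
R = v/ω = -2.0/1.5 = -1.3333
x' = 4.5 + -1.3333·(sin 4.3444 − sin 2.0944) = 6.8988
y' = -2 − -1.3333·(cos 4.3444 − cos 2.0944) = -1.8130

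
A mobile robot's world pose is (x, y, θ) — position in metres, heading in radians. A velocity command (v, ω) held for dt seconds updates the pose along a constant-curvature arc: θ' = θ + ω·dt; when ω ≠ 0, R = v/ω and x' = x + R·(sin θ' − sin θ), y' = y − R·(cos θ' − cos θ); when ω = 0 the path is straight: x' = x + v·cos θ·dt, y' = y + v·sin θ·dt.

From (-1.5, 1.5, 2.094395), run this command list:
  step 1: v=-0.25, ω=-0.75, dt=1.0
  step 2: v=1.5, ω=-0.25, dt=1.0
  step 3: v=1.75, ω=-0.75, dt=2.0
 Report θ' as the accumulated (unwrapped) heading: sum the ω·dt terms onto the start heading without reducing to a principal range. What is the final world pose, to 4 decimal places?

step 1: θ'=1.3444 (R=0.3333) → pose (-1.4638, 1.2585, 1.3444)
step 2: θ'=1.0944 (R=-6.0000) → pose (-0.9489, 2.6632, 1.0944)
step 3: θ'=-0.4056 (R=-2.3333) → pose (2.0453, 3.7372, -0.4056)

(2.0453, 3.7372, -0.4056)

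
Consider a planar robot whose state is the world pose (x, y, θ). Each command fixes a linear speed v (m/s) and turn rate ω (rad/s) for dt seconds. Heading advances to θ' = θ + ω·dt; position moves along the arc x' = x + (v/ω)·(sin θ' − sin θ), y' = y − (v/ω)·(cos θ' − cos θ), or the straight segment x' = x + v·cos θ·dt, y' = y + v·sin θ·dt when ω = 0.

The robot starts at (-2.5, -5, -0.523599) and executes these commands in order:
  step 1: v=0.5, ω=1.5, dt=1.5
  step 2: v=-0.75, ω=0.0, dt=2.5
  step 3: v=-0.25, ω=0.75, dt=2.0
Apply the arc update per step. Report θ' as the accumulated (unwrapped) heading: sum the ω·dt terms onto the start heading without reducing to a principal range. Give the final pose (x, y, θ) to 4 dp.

(-1.3559, -6.7925, 3.2264)

step 1: θ'=1.7264 (R=0.3333) → pose (-2.0040, -4.6597, 1.7264)
step 2: θ'=1.7264 (straight) → pose (-1.7134, -6.5120, 1.7264)
step 3: θ'=3.2264 (R=-0.3333) → pose (-1.3559, -6.7925, 3.2264)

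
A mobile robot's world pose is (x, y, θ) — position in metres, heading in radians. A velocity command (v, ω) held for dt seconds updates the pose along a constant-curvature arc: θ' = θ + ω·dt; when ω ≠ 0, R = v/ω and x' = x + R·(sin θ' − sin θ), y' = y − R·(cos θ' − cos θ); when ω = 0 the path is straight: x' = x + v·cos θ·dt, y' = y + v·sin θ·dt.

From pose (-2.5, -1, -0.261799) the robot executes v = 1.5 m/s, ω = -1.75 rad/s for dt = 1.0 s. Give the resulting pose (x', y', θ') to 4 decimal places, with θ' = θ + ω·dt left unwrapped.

θ' = -0.2618 + -1.75·1.0 = -2.0118
R = v/ω = 1.5/-1.75 = -0.8571
x' = -2.5 + -0.8571·(sin -2.0118 − sin -0.2618) = -1.9467
y' = -1 − -0.8571·(cos -2.0118 − cos -0.2618) = -2.1938

(-1.9467, -2.1938, -2.0118)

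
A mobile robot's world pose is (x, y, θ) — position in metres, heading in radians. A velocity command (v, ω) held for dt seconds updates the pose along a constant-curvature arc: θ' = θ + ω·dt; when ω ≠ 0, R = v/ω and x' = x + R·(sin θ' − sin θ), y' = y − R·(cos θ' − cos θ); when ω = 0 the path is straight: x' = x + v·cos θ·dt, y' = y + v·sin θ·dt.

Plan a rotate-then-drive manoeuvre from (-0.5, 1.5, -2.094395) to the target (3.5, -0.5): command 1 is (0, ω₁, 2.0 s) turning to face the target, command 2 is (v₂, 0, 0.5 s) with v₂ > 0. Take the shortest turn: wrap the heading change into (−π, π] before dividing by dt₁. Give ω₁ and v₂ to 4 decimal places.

ω₁ = 0.8154, v₂ = 8.9443

heading to target = atan2(-0.5−1.5, 3.5−-0.5) = -0.4636
Δθ = wrap(-0.4636 − -2.0944) = 1.6307; ω₁ = Δθ/dt₁ = 0.8154
distance = √((3.5−-0.5)² + (-0.5−1.5)²) = 4.4721; v₂ = distance/dt₂ = 8.9443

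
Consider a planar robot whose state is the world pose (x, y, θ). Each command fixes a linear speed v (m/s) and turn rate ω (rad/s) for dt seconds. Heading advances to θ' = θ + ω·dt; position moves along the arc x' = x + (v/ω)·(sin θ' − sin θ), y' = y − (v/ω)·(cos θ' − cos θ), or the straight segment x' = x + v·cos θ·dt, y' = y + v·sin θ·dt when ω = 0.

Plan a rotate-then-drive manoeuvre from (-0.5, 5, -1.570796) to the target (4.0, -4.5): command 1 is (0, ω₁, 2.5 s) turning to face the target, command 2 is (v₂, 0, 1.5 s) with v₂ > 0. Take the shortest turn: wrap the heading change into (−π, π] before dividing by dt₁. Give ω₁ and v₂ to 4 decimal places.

heading to target = atan2(-4.5−5, 4−-0.5) = -1.1284
Δθ = wrap(-1.1284 − -1.5708) = 0.4424; ω₁ = Δθ/dt₁ = 0.1769
distance = √((4−-0.5)² + (-4.5−5)²) = 10.5119; v₂ = distance/dt₂ = 7.0079

ω₁ = 0.1769, v₂ = 7.0079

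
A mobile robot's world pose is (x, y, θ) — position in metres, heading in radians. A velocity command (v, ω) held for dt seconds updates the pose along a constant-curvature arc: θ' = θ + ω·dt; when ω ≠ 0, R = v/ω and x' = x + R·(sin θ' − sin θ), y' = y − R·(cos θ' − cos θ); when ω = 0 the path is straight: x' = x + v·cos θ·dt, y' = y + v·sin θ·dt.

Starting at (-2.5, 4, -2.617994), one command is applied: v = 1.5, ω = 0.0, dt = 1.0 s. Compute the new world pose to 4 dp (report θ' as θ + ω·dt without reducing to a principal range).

θ' = -2.6180 + 0.0·1.0 = -2.6180
ω = 0 → straight: x' = -2.5 + 1.5·cos(-2.6180)·1.0 = -3.7990
y' = 4 + 1.5·sin(-2.6180)·1.0 = 3.2500

(-3.7990, 3.2500, -2.6180)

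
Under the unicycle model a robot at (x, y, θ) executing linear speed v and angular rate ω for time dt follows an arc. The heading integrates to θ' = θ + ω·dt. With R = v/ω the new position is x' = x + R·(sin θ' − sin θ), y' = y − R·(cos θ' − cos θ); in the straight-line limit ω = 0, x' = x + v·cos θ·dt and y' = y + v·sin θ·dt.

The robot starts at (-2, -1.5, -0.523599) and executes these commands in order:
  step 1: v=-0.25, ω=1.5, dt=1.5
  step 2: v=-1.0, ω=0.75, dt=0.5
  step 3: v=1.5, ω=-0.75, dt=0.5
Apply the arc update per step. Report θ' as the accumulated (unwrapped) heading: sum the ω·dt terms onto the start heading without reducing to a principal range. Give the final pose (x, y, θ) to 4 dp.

(-2.3316, -1.4361, 1.7264)

step 1: θ'=1.7264 (R=-0.1667) → pose (-2.2480, -1.6702, 1.7264)
step 2: θ'=2.1014 (R=-1.3333) → pose (-2.0808, -2.1383, 2.1014)
step 3: θ'=1.7264 (R=-2.0000) → pose (-2.3316, -1.4361, 1.7264)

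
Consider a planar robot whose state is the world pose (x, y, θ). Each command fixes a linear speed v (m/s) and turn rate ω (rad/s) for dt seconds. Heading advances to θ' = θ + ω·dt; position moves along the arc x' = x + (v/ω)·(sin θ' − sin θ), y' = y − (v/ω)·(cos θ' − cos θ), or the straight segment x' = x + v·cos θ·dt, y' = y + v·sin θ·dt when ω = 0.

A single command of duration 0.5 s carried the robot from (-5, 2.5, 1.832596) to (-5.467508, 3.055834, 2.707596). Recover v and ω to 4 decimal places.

v = 1.5000, ω = 1.7500

Δθ = 2.707596 − 1.832596 = 0.875000
ω = Δθ/dt = 0.875000/0.5 = 1.7500
R = −Δy/(cos θ' − cos θ) = 0.8571
v = R·ω = 0.8571·1.7500 = 1.5000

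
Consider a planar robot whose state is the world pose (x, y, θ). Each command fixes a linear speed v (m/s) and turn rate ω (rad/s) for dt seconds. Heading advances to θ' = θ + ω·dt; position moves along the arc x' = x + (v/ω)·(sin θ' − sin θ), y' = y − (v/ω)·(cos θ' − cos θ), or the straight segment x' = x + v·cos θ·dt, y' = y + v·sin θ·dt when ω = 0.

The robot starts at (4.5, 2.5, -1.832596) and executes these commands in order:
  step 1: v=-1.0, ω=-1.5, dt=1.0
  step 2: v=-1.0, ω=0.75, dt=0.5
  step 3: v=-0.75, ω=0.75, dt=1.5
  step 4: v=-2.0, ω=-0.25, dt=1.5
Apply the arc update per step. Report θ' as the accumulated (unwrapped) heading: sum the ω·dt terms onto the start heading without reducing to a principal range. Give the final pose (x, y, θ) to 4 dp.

step 1: θ'=-3.3326 (R=0.6667) → pose (5.2705, 2.9820, -3.3326)
step 2: θ'=-2.9576 (R=-1.3333) → pose (5.7676, 2.9803, -2.9576)
step 3: θ'=-1.8326 (R=-1.0000) → pose (6.5506, 3.7046, -1.8326)
step 4: θ'=-2.2076 (R=8.0000) → pose (7.8459, 6.3910, -2.2076)

(7.8459, 6.3910, -2.2076)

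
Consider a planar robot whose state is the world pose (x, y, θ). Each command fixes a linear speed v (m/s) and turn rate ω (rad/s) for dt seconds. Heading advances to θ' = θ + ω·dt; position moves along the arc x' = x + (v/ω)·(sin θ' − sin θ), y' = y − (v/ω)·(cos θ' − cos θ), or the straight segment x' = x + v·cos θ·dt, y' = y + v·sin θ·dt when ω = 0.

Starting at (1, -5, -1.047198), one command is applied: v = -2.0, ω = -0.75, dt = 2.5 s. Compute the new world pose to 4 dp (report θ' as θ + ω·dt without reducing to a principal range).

θ' = -1.0472 + -0.75·2.5 = -2.9222
R = v/ω = -2.0/-0.75 = 2.6667
x' = 1 + 2.6667·(sin -2.9222 − sin -1.0472) = 2.7290
y' = -5 − 2.6667·(cos -2.9222 − cos -1.0472) = -1.0639

(2.7290, -1.0639, -2.9222)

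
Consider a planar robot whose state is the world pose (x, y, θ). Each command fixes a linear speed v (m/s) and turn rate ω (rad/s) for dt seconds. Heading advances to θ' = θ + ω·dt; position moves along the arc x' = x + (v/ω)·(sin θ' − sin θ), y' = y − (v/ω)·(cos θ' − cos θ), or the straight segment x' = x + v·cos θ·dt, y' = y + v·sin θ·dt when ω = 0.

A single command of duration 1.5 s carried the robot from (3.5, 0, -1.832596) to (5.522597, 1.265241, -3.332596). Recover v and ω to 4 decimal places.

Δθ = -3.332596 − -1.832596 = -1.500000
ω = Δθ/dt = -1.500000/1.5 = -1.0000
R = Δx/(sin θ' − sin θ) = 1.7500
v = R·ω = 1.7500·-1.0000 = -1.7500

v = -1.7500, ω = -1.0000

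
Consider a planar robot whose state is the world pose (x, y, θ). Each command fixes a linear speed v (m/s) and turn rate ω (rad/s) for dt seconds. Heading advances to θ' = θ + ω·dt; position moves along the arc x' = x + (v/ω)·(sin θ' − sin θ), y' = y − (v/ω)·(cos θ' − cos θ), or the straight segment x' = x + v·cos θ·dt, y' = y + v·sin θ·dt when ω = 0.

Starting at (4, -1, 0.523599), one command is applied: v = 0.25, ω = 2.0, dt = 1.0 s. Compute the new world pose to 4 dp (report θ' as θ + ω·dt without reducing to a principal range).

(4.0099, -0.7899, 2.5236)

θ' = 0.5236 + 2.0·1.0 = 2.5236
R = v/ω = 0.25/2.0 = 0.1250
x' = 4 + 0.1250·(sin 2.5236 − sin 0.5236) = 4.0099
y' = -1 − 0.1250·(cos 2.5236 − cos 0.5236) = -0.7899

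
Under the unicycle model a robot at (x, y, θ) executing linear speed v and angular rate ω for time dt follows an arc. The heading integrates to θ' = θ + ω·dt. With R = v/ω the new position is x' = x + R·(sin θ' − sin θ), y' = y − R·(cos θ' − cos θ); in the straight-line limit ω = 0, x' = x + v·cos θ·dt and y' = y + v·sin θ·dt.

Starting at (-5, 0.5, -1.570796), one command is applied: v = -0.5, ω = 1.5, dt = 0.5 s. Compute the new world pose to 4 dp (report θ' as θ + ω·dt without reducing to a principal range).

(-5.0894, 0.7272, -0.8208)

θ' = -1.5708 + 1.5·0.5 = -0.8208
R = v/ω = -0.5/1.5 = -0.3333
x' = -5 + -0.3333·(sin -0.8208 − sin -1.5708) = -5.0894
y' = 0.5 − -0.3333·(cos -0.8208 − cos -1.5708) = 0.7272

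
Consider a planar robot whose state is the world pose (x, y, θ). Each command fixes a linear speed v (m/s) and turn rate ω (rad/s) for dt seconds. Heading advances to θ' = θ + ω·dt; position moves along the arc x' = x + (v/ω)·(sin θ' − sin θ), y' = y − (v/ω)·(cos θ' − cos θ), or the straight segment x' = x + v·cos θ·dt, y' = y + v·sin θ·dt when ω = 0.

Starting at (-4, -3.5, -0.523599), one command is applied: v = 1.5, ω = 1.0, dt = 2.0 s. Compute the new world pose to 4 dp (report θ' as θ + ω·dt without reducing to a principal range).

(-1.7567, -2.3423, 1.4764)

θ' = -0.5236 + 1.0·2.0 = 1.4764
R = v/ω = 1.5/1.0 = 1.5000
x' = -4 + 1.5000·(sin 1.4764 − sin -0.5236) = -1.7567
y' = -3.5 − 1.5000·(cos 1.4764 − cos -0.5236) = -2.3423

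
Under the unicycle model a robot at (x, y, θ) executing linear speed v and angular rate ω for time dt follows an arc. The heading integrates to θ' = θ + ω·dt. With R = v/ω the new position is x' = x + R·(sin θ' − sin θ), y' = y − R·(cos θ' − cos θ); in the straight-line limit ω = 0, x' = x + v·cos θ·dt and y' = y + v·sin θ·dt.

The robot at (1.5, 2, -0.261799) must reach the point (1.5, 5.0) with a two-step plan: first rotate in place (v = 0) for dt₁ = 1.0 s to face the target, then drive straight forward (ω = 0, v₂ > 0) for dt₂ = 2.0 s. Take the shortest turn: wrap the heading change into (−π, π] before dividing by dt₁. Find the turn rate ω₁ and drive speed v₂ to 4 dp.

heading to target = atan2(5−2, 1.5−1.5) = 1.5708
Δθ = wrap(1.5708 − -0.2618) = 1.8326; ω₁ = Δθ/dt₁ = 1.8326
distance = √((1.5−1.5)² + (5−2)²) = 3.0000; v₂ = distance/dt₂ = 1.5000

ω₁ = 1.8326, v₂ = 1.5000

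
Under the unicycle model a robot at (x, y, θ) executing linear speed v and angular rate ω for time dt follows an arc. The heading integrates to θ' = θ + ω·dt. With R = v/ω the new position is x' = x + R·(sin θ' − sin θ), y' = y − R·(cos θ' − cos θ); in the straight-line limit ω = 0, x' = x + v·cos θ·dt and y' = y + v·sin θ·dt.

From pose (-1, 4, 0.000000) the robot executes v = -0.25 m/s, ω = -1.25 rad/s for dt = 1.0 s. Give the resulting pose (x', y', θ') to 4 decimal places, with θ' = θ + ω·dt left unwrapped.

θ' = 0.0000 + -1.25·1.0 = -1.2500
R = v/ω = -0.25/-1.25 = 0.2000
x' = -1 + 0.2000·(sin -1.2500 − sin 0.0000) = -1.1898
y' = 4 − 0.2000·(cos -1.2500 − cos 0.0000) = 4.1369

(-1.1898, 4.1369, -1.2500)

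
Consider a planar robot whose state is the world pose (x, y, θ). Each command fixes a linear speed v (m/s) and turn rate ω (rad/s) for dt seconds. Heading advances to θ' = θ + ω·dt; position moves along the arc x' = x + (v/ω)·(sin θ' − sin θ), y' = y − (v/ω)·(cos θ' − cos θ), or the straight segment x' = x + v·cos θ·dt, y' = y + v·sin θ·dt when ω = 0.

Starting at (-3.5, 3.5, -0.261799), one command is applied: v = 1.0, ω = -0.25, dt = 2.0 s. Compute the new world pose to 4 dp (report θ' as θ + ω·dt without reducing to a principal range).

θ' = -0.2618 + -0.25·2.0 = -0.7618
R = v/ω = 1.0/-0.25 = -4.0000
x' = -3.5 + -4.0000·(sin -0.7618 − sin -0.2618) = -1.7744
y' = 3.5 − -4.0000·(cos -0.7618 − cos -0.2618) = 2.5307

(-1.7744, 2.5307, -0.7618)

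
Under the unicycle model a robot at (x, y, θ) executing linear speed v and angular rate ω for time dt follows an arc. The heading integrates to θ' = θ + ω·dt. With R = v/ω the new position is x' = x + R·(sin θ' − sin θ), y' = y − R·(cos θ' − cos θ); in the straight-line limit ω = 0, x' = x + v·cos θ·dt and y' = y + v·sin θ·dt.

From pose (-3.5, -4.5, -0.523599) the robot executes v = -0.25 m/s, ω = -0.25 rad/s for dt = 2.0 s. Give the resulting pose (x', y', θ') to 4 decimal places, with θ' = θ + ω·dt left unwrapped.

θ' = -0.5236 + -0.25·2.0 = -1.0236
R = v/ω = -0.25/-0.25 = 1.0000
x' = -3.5 + 1.0000·(sin -1.0236 − sin -0.5236) = -3.8540
y' = -4.5 − 1.0000·(cos -1.0236 − cos -0.5236) = -4.1543

(-3.8540, -4.1543, -1.0236)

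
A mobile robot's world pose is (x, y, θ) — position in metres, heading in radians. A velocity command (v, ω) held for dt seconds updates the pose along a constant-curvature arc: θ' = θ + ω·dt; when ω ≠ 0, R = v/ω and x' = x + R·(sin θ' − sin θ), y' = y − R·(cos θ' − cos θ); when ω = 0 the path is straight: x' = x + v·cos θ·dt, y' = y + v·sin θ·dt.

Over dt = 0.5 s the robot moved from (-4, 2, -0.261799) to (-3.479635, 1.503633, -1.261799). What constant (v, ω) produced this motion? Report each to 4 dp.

v = 1.5000, ω = -2.0000

Δθ = -1.261799 − -0.261799 = -1.000000
ω = Δθ/dt = -1.000000/0.5 = -2.0000
R = Δx/(sin θ' − sin θ) = -0.7500
v = R·ω = -0.7500·-2.0000 = 1.5000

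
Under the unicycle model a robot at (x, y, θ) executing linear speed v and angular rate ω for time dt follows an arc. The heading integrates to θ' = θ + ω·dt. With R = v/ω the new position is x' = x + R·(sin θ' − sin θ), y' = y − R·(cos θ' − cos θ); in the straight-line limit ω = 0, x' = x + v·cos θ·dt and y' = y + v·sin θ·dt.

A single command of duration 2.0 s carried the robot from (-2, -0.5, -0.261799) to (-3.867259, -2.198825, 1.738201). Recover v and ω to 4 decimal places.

v = -1.5000, ω = 1.0000

Δθ = 1.738201 − -0.261799 = 2.000000
ω = Δθ/dt = 2.000000/2.0 = 1.0000
R = Δx/(sin θ' − sin θ) = -1.5000
v = R·ω = -1.5000·1.0000 = -1.5000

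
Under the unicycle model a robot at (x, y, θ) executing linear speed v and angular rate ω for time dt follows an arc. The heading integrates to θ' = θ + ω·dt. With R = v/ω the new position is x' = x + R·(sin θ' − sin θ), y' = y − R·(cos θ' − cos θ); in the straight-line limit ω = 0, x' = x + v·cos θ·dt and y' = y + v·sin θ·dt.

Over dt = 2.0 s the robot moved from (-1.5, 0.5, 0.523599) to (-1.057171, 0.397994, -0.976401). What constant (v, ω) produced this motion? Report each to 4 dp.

Δθ = -0.976401 − 0.523599 = -1.500000
ω = Δθ/dt = -1.500000/2.0 = -0.7500
R = Δx/(sin θ' − sin θ) = -0.3333
v = R·ω = -0.3333·-0.7500 = 0.2500

v = 0.2500, ω = -0.7500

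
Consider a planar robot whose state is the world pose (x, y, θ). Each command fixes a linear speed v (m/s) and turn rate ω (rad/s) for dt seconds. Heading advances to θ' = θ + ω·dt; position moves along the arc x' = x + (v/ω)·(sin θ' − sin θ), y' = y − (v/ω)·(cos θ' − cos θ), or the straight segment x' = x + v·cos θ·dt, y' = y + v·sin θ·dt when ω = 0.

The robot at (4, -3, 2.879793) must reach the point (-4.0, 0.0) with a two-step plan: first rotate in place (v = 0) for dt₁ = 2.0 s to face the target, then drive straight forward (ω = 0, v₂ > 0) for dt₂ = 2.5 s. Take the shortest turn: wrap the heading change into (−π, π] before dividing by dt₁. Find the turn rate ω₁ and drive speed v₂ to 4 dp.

ω₁ = -0.0485, v₂ = 3.4176

heading to target = atan2(0−-3, -4−4) = 2.7828
Δθ = wrap(2.7828 − 2.8798) = -0.0970; ω₁ = Δθ/dt₁ = -0.0485
distance = √((-4−4)² + (0−-3)²) = 8.5440; v₂ = distance/dt₂ = 3.4176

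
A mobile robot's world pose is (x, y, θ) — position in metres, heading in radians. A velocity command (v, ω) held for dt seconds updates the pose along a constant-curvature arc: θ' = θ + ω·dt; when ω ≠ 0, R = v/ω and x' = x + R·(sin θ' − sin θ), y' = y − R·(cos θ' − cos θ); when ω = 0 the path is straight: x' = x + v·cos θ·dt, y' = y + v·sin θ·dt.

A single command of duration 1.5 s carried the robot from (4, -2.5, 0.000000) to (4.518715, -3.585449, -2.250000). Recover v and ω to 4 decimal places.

v = 1.0000, ω = -1.5000

Δθ = -2.250000 − 0.000000 = -2.250000
ω = Δθ/dt = -2.250000/1.5 = -1.5000
R = −Δy/(cos θ' − cos θ) = -0.6667
v = R·ω = -0.6667·-1.5000 = 1.0000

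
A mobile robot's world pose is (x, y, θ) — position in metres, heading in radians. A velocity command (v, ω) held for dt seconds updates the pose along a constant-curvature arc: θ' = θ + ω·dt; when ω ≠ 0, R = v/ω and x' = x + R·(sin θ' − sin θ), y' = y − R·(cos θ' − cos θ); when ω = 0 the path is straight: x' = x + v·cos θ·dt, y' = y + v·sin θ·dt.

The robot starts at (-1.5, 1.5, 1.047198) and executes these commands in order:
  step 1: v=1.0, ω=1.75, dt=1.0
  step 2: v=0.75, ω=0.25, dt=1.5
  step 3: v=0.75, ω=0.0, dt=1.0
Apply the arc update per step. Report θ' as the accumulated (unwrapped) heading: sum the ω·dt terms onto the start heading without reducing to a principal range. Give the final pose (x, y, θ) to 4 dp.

step 1: θ'=2.7972 (R=0.5714) → pose (-1.8019, 2.3236, 2.7972)
step 2: θ'=3.1722 (R=3.0000) → pose (-2.9066, 2.4983, 3.1722)
step 3: θ'=3.1722 (straight) → pose (-3.6563, 2.4754, 3.1722)

(-3.6563, 2.4754, 3.1722)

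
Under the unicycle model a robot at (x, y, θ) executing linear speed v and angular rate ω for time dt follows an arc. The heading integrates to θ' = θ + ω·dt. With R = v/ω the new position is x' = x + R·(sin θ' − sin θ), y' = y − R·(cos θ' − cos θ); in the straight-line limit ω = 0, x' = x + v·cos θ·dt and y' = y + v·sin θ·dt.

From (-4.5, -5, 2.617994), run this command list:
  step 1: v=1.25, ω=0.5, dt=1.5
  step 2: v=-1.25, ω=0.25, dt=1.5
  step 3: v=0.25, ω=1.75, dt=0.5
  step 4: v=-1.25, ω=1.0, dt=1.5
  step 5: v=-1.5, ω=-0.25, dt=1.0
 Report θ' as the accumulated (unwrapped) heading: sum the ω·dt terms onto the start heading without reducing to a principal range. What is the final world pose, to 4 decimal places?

step 1: θ'=3.3680 (R=2.5000) → pose (-6.3112, -4.7289, 3.3680)
step 2: θ'=3.7430 (R=-5.0000) → pose (-4.6045, -3.9792, 3.7430)
step 3: θ'=4.6180 (R=0.1429) → pose (-4.6659, -4.0835, 4.6180)
step 4: θ'=6.1180 (R=-1.2500) → pose (-5.7048, -2.7327, 6.1180)
step 5: θ'=5.8680 (R=6.0000) → pose (-7.1384, -2.3046, 5.8680)

(-7.1384, -2.3046, 5.8680)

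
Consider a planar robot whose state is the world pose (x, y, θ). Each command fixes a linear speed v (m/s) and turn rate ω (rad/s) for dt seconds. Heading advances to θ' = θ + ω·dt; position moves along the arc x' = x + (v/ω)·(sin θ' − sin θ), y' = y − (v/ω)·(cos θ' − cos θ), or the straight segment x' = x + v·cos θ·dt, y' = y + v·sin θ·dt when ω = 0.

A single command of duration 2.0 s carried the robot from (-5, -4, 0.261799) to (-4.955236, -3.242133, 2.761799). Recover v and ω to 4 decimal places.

Δθ = 2.761799 − 0.261799 = 2.500000
ω = Δθ/dt = 2.500000/2.0 = 1.2500
R = −Δy/(cos θ' − cos θ) = 0.4000
v = R·ω = 0.4000·1.2500 = 0.5000

v = 0.5000, ω = 1.2500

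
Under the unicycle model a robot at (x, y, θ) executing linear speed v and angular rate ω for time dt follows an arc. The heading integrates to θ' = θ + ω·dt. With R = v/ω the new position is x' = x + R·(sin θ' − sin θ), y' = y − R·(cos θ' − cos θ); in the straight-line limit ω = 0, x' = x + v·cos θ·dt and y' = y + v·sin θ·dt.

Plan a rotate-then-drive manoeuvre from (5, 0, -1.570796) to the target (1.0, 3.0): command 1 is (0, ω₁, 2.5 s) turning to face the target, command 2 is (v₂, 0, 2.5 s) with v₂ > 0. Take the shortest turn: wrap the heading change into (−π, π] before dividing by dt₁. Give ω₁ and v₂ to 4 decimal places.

ω₁ = -0.8857, v₂ = 2.0000

heading to target = atan2(3−0, 1−5) = 2.4981
Δθ = wrap(2.4981 − -1.5708) = -2.2143; ω₁ = Δθ/dt₁ = -0.8857
distance = √((1−5)² + (3−0)²) = 5.0000; v₂ = distance/dt₂ = 2.0000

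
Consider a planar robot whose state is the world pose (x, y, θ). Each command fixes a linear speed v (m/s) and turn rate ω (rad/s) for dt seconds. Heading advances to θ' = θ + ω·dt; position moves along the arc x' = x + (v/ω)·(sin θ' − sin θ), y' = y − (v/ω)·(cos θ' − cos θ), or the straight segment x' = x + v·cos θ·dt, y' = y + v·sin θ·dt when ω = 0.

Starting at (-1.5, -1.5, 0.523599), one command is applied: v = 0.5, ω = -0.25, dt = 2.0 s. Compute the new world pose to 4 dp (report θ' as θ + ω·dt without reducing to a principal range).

(-0.5472, -1.2326, 0.0236)

θ' = 0.5236 + -0.25·2.0 = 0.0236
R = v/ω = 0.5/-0.25 = -2.0000
x' = -1.5 + -2.0000·(sin 0.0236 − sin 0.5236) = -0.5472
y' = -1.5 − -2.0000·(cos 0.0236 − cos 0.5236) = -1.2326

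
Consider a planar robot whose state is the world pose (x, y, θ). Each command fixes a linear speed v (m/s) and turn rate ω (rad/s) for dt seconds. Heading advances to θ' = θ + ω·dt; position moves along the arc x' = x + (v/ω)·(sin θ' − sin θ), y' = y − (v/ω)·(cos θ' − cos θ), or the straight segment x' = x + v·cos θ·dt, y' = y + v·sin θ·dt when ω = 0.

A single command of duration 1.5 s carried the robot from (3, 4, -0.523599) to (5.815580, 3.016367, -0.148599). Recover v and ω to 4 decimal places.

Δθ = -0.148599 − -0.523599 = 0.375000
ω = Δθ/dt = 0.375000/1.5 = 0.2500
R = Δx/(sin θ' − sin θ) = 8.0000
v = R·ω = 8.0000·0.2500 = 2.0000

v = 2.0000, ω = 0.2500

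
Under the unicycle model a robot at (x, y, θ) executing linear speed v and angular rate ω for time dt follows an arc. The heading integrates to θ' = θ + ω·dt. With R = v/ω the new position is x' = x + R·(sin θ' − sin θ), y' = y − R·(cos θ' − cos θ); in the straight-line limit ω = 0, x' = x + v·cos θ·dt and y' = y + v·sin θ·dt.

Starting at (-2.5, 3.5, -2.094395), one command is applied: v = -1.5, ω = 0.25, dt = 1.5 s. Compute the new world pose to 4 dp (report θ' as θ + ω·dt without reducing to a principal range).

(-1.7623, 5.6117, -1.7194)

θ' = -2.0944 + 0.25·1.5 = -1.7194
R = v/ω = -1.5/0.25 = -6.0000
x' = -2.5 + -6.0000·(sin -1.7194 − sin -2.0944) = -1.7623
y' = 3.5 − -6.0000·(cos -1.7194 − cos -2.0944) = 5.6117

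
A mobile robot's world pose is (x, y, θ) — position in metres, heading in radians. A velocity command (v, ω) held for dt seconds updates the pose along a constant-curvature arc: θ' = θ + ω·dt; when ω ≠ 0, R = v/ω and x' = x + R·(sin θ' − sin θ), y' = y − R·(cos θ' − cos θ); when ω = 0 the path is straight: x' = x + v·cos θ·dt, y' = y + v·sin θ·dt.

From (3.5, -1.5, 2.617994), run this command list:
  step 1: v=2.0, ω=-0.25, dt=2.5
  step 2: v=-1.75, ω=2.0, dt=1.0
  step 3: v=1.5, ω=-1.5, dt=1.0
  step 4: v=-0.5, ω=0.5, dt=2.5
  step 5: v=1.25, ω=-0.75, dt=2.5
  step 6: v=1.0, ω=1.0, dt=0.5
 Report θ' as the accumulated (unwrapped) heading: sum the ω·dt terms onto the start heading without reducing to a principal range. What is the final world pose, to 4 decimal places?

step 1: θ'=1.9930 (R=-8.0000) → pose (0.2025, 2.1501, 1.9930)
step 2: θ'=3.9930 (R=-0.8750) → pose (1.6588, 1.9321, 3.9930)
step 3: θ'=2.4930 (R=-1.0000) → pose (0.3025, 1.7941, 2.4930)
step 4: θ'=3.7430 (R=-1.0000) → pose (1.4724, 1.7664, 3.7430)
step 5: θ'=1.8680 (R=-1.6667) → pose (-1.0642, 2.6526, 1.8680)
step 6: θ'=2.3680 (R=1.0000) → pose (-1.3216, 3.0752, 2.3680)

(-1.3216, 3.0752, 2.3680)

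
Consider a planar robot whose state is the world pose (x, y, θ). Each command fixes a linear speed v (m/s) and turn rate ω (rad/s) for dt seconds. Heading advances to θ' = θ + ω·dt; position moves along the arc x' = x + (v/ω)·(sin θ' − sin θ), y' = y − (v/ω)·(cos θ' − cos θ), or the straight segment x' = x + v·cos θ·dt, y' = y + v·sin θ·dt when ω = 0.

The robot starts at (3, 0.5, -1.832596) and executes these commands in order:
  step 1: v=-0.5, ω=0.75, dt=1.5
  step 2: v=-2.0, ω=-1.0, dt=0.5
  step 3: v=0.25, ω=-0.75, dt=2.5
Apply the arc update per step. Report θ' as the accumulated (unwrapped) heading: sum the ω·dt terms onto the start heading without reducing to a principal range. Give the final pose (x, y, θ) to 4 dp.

(1.9279, 1.5373, -3.0826)

step 1: θ'=-0.7076 (R=-0.6667) → pose (2.7894, 1.1792, -0.7076)
step 2: θ'=-1.2076 (R=2.0000) → pose (2.2199, 1.9885, -1.2076)
step 3: θ'=-3.0826 (R=-0.3333) → pose (1.9279, 1.5373, -3.0826)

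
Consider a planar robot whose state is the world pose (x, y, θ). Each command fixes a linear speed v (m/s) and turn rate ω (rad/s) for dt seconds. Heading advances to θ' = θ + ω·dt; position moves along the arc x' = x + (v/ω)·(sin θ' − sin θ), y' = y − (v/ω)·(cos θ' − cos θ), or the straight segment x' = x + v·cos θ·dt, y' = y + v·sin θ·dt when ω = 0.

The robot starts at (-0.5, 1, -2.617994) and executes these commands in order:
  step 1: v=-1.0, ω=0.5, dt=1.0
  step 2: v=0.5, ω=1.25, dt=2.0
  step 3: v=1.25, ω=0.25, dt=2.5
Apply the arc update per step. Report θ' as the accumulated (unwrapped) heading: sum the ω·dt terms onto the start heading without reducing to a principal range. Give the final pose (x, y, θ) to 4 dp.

step 1: θ'=-2.1180 (R=-2.0000) → pose (0.2080, 1.6915, -2.1180)
step 2: θ'=0.3820 (R=0.4000) → pose (0.6987, 1.1122, 0.3820)
step 3: θ'=1.0070 (R=5.0000) → pose (3.0609, 3.0798, 1.0070)

(3.0609, 3.0798, 1.0070)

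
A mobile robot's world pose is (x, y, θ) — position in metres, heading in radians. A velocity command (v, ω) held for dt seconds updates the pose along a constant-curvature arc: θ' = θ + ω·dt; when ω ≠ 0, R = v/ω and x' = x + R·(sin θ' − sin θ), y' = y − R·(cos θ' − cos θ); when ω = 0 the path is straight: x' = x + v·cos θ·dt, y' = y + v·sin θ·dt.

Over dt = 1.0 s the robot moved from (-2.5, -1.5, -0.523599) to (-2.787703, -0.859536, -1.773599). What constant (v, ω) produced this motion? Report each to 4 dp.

Δθ = -1.773599 − -0.523599 = -1.250000
ω = Δθ/dt = -1.250000/1.0 = -1.2500
R = −Δy/(cos θ' − cos θ) = 0.6000
v = R·ω = 0.6000·-1.2500 = -0.7500

v = -0.7500, ω = -1.2500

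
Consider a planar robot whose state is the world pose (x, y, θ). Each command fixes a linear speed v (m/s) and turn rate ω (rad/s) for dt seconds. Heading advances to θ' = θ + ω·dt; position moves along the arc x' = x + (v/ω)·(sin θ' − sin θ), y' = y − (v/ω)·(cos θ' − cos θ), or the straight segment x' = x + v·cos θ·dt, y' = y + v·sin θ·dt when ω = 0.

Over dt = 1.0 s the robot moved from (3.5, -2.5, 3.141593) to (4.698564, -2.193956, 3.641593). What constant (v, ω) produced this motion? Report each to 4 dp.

Δθ = 3.641593 − 3.141593 = 0.500000
ω = Δθ/dt = 0.500000/1.0 = 0.5000
R = Δx/(sin θ' − sin θ) = -2.5000
v = R·ω = -2.5000·0.5000 = -1.2500

v = -1.2500, ω = 0.5000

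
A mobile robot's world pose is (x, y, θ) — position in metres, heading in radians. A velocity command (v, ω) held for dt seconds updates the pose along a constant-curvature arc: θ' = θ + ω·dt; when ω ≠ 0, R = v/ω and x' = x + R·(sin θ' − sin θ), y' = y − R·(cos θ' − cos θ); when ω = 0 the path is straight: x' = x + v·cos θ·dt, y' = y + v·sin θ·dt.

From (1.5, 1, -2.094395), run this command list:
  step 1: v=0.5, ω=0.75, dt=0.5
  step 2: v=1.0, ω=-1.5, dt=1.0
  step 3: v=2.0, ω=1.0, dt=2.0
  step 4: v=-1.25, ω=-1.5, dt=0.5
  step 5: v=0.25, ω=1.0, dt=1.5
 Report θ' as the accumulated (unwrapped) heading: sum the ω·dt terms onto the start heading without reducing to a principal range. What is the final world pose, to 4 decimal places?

step 1: θ'=-1.7194 (R=0.6667) → pose (1.4180, 0.7654, -1.7194)
step 2: θ'=-3.2194 (R=-0.6667) → pose (0.7069, 0.1994, -3.2194)
step 3: θ'=-1.2194 (R=2.0000) → pose (-1.3263, -2.4830, -1.2194)
step 4: θ'=-1.9694 (R=0.8333) → pose (-1.3119, -1.8727, -1.9694)
step 5: θ'=-0.4694 (R=0.2500) → pose (-1.1946, -2.1927, -0.4694)

(-1.1946, -2.1927, -0.4694)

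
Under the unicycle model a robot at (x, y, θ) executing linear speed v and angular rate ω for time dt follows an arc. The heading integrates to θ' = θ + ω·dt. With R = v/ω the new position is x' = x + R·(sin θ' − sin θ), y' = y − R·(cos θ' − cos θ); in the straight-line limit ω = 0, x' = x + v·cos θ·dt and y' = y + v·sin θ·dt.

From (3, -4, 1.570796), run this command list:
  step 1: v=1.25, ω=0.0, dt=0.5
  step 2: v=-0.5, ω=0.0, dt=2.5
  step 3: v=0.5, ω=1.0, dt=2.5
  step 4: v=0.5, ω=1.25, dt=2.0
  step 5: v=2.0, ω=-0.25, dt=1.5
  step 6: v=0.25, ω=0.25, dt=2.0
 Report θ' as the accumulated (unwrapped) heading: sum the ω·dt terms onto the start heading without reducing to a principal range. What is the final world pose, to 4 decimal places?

(5.9892, -4.5705, 6.6958)

step 1: θ'=1.5708 (straight) → pose (3.0000, -3.3750, 1.5708)
step 2: θ'=1.5708 (straight) → pose (3.0000, -4.6250, 1.5708)
step 3: θ'=4.0708 (R=0.5000) → pose (2.0994, -4.3258, 4.0708)
step 4: θ'=6.5708 (R=0.4000) → pose (2.5334, -4.9487, 6.5708)
step 5: θ'=6.1958 (R=-8.0000) → pose (5.5009, -4.6506, 6.1958)
step 6: θ'=6.6958 (R=1.0000) → pose (5.9892, -4.5705, 6.6958)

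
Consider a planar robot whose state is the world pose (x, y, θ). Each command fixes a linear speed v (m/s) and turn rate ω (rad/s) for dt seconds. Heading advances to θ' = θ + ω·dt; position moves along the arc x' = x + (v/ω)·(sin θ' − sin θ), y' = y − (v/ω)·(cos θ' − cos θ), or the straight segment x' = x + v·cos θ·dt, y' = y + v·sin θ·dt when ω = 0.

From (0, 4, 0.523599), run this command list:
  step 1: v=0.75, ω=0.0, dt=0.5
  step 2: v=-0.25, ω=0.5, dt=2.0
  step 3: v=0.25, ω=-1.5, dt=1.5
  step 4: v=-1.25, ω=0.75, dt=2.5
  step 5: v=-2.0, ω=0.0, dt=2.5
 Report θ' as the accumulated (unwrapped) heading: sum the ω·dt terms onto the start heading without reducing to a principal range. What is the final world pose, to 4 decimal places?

step 1: θ'=0.5236 (straight) → pose (0.3248, 4.1875, 0.5236)
step 2: θ'=1.5236 (R=-0.5000) → pose (0.0753, 3.7781, 1.5236)
step 3: θ'=-0.7264 (R=-0.1667) → pose (0.3525, 3.8948, -0.7264)
step 4: θ'=1.1486 (R=-1.6667) → pose (-2.2748, 3.3318, 1.1486)
step 5: θ'=1.1486 (straight) → pose (-4.3236, -1.2292, 1.1486)

(-4.3236, -1.2292, 1.1486)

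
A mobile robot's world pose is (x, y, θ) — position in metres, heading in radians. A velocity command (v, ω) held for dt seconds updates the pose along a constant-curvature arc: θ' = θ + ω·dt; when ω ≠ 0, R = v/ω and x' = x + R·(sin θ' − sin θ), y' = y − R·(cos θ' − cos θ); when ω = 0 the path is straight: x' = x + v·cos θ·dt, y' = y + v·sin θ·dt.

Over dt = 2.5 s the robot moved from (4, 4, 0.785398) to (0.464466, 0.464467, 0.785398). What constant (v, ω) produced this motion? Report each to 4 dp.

Δθ = 0.785398 − 0.785398 = 0.000000
ω = Δθ/dt = 0.000000/2.5 = 0.0000
ω = 0 → v = (Δx·cos θ + Δy·sin θ)/dt = -2.0000

v = -2.0000, ω = 0.0000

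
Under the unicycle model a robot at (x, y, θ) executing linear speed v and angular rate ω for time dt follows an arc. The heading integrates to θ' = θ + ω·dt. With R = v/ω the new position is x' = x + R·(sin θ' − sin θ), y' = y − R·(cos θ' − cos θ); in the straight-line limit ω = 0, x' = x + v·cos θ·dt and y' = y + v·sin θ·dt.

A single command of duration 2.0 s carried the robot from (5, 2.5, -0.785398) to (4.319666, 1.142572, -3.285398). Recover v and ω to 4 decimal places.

Δθ = -3.285398 − -0.785398 = -2.500000
ω = Δθ/dt = -2.500000/2.0 = -1.2500
R = −Δy/(cos θ' − cos θ) = -0.8000
v = R·ω = -0.8000·-1.2500 = 1.0000

v = 1.0000, ω = -1.2500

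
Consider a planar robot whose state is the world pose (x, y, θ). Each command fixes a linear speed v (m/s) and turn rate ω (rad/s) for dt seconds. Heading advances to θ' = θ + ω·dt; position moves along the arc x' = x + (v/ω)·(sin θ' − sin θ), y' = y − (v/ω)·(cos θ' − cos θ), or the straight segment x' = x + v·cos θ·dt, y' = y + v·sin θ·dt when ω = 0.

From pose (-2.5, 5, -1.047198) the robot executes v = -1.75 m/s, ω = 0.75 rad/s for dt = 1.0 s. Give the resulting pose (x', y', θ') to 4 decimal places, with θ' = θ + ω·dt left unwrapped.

(-3.8374, 6.0644, -0.2972)

θ' = -1.0472 + 0.75·1.0 = -0.2972
R = v/ω = -1.75/0.75 = -2.3333
x' = -2.5 + -2.3333·(sin -0.2972 − sin -1.0472) = -3.8374
y' = 5 − -2.3333·(cos -0.2972 − cos -1.0472) = 6.0644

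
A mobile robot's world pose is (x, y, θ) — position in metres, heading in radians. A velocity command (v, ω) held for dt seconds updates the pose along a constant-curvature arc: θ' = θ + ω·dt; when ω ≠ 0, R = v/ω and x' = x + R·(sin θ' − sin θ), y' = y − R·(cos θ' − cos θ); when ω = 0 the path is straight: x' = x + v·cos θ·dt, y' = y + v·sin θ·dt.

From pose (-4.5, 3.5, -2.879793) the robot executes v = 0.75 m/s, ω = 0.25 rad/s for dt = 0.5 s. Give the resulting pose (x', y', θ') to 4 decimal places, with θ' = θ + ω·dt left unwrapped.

(-4.8552, 3.3806, -2.7548)

θ' = -2.8798 + 0.25·0.5 = -2.7548
R = v/ω = 0.75/0.25 = 3.0000
x' = -4.5 + 3.0000·(sin -2.7548 − sin -2.8798) = -4.8552
y' = 3.5 − 3.0000·(cos -2.7548 − cos -2.8798) = 3.3806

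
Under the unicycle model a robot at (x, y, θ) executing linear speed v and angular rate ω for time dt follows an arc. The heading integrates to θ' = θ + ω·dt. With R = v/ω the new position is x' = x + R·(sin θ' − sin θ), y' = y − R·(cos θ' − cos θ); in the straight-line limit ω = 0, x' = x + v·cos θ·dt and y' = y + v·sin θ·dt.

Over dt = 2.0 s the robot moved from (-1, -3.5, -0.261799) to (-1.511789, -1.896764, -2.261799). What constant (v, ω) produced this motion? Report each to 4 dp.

Δθ = -2.261799 − -0.261799 = -2.000000
ω = Δθ/dt = -2.000000/2.0 = -1.0000
R = −Δy/(cos θ' − cos θ) = 1.0000
v = R·ω = 1.0000·-1.0000 = -1.0000

v = -1.0000, ω = -1.0000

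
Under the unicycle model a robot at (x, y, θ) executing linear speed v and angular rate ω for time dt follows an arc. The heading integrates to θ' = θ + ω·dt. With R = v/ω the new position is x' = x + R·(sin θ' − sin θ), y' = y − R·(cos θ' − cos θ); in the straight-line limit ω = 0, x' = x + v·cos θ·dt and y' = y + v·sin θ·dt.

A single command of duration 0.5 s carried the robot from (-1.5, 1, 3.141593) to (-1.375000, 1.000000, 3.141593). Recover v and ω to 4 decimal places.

Δθ = 3.141593 − 3.141593 = 0.000000
ω = Δθ/dt = 0.000000/0.5 = 0.0000
ω = 0 → v = (Δx·cos θ + Δy·sin θ)/dt = -0.2500

v = -0.2500, ω = 0.0000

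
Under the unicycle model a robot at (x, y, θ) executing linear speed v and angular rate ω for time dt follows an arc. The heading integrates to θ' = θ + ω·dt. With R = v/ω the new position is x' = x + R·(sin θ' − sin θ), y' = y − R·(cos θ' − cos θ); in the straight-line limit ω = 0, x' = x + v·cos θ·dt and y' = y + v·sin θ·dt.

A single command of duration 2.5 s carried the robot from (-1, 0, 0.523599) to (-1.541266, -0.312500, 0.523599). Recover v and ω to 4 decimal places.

v = -0.2500, ω = 0.0000

Δθ = 0.523599 − 0.523599 = 0.000000
ω = Δθ/dt = 0.000000/2.5 = 0.0000
ω = 0 → v = (Δx·cos θ + Δy·sin θ)/dt = -0.2500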